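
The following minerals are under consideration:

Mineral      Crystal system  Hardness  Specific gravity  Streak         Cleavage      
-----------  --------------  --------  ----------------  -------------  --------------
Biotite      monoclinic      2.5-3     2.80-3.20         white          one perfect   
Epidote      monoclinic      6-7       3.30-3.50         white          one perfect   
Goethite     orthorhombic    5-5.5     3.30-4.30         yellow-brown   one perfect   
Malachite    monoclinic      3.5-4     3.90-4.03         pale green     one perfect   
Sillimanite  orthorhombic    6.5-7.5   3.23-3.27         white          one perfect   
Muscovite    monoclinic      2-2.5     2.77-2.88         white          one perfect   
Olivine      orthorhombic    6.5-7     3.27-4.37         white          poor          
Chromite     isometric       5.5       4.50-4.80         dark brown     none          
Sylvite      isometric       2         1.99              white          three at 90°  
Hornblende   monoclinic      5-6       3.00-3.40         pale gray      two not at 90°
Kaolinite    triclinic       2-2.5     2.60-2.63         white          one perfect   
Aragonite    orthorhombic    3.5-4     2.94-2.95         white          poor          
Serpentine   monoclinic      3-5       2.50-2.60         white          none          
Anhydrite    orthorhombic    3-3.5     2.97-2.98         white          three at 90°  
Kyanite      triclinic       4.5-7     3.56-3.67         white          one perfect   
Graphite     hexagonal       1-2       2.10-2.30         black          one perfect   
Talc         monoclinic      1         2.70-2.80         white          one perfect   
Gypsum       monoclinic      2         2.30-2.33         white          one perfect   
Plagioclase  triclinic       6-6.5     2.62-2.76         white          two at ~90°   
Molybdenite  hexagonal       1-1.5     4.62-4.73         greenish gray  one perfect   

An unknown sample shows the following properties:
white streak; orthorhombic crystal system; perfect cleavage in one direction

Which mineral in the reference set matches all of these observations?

White streak excludes Goethite, Malachite, Chromite, Hornblende, Graphite, Molybdenite.
Orthorhombic crystal system: narrows the field to Sillimanite, Olivine, Aragonite, Anhydrite.
Perfect cleavage in one direction: only Sillimanite remains.
The only mineral consistent with every observation is Sillimanite.

Sillimanite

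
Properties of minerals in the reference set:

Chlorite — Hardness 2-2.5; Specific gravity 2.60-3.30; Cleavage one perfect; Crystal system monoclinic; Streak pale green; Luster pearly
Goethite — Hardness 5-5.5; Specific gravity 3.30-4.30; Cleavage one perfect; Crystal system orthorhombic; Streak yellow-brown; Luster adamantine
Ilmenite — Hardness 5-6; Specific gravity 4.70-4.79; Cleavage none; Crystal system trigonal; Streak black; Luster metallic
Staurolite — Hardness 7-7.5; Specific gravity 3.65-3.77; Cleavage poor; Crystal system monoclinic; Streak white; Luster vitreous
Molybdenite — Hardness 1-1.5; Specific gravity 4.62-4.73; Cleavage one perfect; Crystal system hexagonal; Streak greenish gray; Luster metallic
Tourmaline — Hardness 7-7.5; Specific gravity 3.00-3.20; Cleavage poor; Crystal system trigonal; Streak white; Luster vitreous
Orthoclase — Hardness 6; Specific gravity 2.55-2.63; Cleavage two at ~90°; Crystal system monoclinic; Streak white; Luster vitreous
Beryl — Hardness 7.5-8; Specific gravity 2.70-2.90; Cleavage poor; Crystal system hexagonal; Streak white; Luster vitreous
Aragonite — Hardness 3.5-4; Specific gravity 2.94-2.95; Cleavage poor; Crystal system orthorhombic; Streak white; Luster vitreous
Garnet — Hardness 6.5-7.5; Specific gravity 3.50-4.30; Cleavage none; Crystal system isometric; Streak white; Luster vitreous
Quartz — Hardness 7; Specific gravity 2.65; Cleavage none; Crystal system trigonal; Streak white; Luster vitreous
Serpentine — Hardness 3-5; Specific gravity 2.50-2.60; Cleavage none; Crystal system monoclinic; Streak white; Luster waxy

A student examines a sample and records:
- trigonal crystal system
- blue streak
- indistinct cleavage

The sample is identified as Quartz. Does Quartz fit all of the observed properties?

No

Trigonal crystal system — consistent with Quartz (trigonal system).
Blue streak — Quartz has white streak; which does not match.
Indistinct cleavage — Quartz has cleavage none; which does not match.
2 of the observed properties are inconsistent with Quartz.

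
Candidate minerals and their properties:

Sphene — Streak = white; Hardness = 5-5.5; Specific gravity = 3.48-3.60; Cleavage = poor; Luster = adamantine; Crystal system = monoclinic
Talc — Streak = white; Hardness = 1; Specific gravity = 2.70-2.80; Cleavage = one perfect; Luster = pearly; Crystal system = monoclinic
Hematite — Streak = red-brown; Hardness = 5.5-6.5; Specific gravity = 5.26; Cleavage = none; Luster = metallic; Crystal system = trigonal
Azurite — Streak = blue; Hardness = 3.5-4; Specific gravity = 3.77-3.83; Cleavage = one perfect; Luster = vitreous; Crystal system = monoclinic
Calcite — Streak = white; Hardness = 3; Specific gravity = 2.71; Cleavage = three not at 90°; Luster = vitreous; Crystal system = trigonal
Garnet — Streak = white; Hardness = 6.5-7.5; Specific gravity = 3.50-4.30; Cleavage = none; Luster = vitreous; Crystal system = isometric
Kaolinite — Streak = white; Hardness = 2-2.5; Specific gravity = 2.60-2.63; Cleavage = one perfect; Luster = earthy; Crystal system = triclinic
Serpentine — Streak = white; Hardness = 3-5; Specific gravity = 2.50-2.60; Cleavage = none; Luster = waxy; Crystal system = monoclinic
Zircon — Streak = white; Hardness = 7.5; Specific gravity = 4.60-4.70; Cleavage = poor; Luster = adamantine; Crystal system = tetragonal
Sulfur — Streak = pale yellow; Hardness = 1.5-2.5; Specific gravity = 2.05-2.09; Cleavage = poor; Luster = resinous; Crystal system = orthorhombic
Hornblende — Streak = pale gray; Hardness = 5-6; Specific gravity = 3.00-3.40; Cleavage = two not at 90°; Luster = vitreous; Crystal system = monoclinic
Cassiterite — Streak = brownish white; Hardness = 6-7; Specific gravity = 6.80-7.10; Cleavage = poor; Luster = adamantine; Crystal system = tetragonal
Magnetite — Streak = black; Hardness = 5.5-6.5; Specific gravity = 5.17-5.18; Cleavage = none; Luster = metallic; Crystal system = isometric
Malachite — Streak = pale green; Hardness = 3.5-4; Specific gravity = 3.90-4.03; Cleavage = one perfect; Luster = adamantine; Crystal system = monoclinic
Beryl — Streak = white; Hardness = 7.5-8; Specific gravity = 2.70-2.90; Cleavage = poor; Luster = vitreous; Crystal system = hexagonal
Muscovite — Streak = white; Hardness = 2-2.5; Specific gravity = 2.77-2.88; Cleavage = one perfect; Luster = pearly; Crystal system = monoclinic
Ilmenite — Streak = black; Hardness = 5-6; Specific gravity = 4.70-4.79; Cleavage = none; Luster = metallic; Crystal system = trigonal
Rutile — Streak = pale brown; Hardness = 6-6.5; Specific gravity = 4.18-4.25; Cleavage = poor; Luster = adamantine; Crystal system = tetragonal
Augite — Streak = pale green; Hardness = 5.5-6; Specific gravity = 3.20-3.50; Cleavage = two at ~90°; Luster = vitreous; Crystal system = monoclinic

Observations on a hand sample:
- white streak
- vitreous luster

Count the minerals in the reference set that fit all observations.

White streak — Sphene, Talc, Calcite, Garnet, Kaolinite, Serpentine, Zircon, Beryl, Muscovite remain.
Vitreous luster — narrows the field to Calcite, Garnet, Beryl.
The minerals that satisfy all observations are Beryl, Calcite, Garnet.
That is 3 minerals.

3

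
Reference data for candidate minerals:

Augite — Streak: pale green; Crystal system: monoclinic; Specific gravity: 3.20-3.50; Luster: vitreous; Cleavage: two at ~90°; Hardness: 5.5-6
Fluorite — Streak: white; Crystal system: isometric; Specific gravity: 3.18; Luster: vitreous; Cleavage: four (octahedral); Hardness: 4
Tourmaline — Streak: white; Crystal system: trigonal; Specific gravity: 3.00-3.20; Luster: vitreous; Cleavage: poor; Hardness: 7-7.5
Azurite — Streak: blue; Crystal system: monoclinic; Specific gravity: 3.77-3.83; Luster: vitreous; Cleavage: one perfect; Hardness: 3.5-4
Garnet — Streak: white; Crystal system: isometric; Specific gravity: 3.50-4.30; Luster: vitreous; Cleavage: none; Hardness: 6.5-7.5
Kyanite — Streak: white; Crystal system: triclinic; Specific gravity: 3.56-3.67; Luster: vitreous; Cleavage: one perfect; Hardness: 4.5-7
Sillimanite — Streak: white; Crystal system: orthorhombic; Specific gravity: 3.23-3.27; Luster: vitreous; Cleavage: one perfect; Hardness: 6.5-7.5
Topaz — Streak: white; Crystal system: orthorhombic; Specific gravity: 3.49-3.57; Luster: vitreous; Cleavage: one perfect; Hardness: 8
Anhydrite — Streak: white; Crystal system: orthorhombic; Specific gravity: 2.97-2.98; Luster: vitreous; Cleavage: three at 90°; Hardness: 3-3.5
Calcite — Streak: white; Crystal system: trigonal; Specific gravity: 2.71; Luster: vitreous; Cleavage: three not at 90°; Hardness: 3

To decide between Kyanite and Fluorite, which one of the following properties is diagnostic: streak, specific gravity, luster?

specific gravity

Streak: both white — same for both.
Specific gravity: Kyanite 3.56-3.67, Fluorite 3.18 — distinct.
Luster: both vitreous — same for both.
Only specific gravity differs between Kyanite and Fluorite among the listed tests.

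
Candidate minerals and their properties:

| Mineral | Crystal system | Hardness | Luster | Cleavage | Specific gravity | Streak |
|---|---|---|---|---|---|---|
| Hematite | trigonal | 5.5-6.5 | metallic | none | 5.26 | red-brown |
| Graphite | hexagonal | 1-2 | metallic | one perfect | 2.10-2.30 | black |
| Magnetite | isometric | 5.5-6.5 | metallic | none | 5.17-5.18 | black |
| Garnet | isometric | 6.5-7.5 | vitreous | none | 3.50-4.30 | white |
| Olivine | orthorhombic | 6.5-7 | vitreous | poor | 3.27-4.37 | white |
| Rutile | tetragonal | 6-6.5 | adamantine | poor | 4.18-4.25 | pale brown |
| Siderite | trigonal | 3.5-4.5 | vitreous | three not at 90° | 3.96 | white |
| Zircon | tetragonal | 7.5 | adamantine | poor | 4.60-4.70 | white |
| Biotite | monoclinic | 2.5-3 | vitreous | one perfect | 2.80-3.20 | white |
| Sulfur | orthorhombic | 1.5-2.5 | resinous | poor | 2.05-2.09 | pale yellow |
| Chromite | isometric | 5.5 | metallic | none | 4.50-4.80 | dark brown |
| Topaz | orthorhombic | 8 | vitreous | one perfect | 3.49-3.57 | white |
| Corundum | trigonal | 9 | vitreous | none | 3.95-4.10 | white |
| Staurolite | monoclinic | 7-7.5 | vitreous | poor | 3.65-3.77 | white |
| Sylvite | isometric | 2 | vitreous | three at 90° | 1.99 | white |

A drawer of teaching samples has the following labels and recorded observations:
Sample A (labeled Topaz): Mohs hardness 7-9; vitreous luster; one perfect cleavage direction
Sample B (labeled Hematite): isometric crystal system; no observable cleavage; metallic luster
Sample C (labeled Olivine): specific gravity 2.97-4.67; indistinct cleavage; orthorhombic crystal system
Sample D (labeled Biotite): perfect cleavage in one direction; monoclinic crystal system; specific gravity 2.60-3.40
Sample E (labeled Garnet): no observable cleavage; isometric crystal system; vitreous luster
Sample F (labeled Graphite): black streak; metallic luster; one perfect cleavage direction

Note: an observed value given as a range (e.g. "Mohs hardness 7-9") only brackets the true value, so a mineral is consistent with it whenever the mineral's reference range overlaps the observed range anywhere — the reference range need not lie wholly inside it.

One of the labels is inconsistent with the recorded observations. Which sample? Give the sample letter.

B

Sample A: every observation is compatible with the reference values for Topaz.
Sample B: Hematite has trigonal system, but the record shows isometric crystal system — this label is wrong.
Sample C: every observation is compatible with the reference values for Olivine.
Sample D: every observation is compatible with the reference values for Biotite.
Sample E: every observation is compatible with the reference values for Garnet.
Sample F: every observation is compatible with the reference values for Graphite.
Only sample B is inconsistent with its label.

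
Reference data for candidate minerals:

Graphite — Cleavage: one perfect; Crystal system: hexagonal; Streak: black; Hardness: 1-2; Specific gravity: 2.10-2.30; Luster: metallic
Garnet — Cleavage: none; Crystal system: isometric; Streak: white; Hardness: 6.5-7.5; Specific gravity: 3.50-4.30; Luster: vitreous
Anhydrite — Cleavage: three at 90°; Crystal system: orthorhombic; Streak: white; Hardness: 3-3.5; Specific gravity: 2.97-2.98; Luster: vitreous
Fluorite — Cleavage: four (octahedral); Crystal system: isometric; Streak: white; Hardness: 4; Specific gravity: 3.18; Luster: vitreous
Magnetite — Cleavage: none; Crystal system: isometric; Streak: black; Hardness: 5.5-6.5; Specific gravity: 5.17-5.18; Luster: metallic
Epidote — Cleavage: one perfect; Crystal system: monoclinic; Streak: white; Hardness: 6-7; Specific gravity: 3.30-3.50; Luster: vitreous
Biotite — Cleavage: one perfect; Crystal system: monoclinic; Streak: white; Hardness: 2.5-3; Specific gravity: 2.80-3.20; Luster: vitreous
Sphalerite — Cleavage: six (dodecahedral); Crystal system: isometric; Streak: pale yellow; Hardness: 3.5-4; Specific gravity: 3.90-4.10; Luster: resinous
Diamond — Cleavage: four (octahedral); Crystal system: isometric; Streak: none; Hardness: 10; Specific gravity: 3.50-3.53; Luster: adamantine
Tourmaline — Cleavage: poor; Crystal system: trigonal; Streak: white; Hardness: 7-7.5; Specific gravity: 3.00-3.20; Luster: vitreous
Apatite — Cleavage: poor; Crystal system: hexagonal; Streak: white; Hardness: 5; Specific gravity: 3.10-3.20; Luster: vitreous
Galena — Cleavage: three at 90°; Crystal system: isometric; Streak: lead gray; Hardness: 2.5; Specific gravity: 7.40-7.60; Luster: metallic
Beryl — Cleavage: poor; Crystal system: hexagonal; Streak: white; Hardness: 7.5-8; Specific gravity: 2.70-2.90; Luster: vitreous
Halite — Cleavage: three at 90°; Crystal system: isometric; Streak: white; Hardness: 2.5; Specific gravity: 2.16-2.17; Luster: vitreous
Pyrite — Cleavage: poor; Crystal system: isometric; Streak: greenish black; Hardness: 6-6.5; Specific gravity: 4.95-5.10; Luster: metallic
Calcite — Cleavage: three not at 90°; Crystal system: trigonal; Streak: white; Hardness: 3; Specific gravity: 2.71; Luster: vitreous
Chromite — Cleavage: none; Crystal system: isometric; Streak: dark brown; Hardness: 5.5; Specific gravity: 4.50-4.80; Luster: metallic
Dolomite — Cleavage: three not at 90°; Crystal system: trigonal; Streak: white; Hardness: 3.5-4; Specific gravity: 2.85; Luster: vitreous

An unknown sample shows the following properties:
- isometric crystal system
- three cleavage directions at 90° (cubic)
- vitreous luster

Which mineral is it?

Halite

Isometric crystal system — only Garnet, Fluorite, Magnetite, Sphalerite, Diamond, Galena, Halite, Pyrite, Chromite remain.
Three cleavage directions at 90° (cubic) — narrows the field to Galena, Halite.
Vitreous luster excludes Galena.
Halite is the sole remaining match.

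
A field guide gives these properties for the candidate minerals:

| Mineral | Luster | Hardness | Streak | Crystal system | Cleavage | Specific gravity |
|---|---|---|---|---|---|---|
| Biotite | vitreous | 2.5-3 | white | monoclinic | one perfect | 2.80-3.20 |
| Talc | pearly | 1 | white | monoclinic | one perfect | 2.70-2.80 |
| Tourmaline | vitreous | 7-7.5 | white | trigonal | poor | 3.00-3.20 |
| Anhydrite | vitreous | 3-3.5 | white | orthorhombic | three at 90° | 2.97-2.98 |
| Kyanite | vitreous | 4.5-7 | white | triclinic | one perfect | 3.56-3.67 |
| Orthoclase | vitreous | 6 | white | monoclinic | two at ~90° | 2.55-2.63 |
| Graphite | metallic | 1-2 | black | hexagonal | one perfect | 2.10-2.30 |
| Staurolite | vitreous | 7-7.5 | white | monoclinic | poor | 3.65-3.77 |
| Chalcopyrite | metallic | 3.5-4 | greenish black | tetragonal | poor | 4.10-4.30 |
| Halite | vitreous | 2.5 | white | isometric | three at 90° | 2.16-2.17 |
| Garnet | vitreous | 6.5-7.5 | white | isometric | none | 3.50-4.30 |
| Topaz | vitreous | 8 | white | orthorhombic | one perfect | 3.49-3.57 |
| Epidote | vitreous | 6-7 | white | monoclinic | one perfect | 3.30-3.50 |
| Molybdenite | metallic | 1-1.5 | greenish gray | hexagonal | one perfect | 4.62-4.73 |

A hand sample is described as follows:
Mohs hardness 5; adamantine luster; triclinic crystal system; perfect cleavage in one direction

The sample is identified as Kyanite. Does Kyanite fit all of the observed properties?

No

Mohs hardness 5 — fits Kyanite (hardness 4.5-7).
Adamantine luster — Kyanite has vitreous luster; inconsistent.
Triclinic crystal system — fits Kyanite (triclinic system).
Perfect cleavage in one direction — fits Kyanite (cleavage one perfect).
The luster observation rules out Kyanite.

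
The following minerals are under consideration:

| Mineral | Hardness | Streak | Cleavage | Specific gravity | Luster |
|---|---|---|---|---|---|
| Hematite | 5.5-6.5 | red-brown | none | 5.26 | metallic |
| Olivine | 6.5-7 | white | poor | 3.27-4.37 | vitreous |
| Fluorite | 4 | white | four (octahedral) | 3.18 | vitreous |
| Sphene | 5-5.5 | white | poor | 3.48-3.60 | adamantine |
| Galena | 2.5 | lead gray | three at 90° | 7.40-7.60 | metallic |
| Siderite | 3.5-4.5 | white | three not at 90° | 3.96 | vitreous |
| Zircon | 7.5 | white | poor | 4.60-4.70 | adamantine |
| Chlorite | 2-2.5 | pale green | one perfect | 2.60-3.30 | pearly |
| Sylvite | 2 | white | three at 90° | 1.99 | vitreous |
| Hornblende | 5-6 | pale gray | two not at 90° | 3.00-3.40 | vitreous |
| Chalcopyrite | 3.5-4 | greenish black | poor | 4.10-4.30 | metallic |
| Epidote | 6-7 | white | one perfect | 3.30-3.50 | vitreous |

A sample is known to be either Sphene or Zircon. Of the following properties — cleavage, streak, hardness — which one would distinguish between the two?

Cleavage: both poor — same for both.
Streak: both white — same for both.
Hardness: Sphene 5-5.5, Zircon 7.5 — these differ.
Only hardness differs between Sphene and Zircon among the listed tests.

hardness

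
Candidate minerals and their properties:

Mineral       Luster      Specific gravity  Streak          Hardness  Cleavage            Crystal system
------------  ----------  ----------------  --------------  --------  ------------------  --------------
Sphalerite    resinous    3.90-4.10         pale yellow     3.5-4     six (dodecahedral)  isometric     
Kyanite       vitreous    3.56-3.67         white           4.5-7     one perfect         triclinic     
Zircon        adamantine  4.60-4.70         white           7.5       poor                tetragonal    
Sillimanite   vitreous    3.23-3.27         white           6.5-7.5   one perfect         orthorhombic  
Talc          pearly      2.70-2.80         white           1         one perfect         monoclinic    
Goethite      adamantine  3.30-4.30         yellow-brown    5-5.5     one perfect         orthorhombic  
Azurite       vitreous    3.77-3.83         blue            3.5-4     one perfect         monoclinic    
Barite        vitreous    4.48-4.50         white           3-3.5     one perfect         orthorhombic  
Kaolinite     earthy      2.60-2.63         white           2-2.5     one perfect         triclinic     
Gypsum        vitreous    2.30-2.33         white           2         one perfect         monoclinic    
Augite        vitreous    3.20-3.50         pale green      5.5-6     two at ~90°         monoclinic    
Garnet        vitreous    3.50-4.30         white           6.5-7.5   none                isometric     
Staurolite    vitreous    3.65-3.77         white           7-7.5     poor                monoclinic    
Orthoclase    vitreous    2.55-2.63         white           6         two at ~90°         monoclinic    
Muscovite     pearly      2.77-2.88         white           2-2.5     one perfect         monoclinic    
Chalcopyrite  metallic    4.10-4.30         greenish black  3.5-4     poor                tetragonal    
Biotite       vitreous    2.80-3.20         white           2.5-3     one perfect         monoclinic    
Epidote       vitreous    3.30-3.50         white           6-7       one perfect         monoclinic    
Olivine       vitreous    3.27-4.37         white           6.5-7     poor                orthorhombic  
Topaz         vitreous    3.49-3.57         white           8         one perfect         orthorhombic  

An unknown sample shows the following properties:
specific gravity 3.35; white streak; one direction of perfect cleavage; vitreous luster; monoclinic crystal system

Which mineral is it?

Epidote

Specific gravity 3.35 — leaves Goethite, Augite, Epidote, Olivine.
White streak is inconsistent with Goethite, Augite.
One direction of perfect cleavage rules out Olivine.
Vitreous luster — no further eliminations.
Monoclinic crystal system — consistent with all remaining minerals.
Epidote is the sole remaining match.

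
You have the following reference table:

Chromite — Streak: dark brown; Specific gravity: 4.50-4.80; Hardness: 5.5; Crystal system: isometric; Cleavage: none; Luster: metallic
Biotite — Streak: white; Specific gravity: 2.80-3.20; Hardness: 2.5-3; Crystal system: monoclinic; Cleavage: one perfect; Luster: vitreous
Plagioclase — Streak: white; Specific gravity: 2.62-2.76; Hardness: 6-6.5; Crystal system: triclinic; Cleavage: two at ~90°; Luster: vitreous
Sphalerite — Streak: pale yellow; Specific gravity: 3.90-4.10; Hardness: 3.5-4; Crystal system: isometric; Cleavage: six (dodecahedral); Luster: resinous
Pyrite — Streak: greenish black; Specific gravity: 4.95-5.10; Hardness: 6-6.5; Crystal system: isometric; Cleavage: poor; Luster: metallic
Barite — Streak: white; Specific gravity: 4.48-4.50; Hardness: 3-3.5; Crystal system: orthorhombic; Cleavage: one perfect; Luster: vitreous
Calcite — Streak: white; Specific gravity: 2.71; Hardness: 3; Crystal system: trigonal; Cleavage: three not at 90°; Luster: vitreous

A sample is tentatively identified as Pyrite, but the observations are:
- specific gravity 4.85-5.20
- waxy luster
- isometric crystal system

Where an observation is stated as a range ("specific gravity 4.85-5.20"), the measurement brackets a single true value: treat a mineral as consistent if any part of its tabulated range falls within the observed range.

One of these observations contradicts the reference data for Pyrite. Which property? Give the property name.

Specific gravity 4.85-5.20: Pyrite has SG 4.95-5.10 — matches.
Waxy luster: Pyrite has metallic luster — does not match.
Isometric crystal system: Pyrite has isometric system — matches.
Everything matches except the luster.

luster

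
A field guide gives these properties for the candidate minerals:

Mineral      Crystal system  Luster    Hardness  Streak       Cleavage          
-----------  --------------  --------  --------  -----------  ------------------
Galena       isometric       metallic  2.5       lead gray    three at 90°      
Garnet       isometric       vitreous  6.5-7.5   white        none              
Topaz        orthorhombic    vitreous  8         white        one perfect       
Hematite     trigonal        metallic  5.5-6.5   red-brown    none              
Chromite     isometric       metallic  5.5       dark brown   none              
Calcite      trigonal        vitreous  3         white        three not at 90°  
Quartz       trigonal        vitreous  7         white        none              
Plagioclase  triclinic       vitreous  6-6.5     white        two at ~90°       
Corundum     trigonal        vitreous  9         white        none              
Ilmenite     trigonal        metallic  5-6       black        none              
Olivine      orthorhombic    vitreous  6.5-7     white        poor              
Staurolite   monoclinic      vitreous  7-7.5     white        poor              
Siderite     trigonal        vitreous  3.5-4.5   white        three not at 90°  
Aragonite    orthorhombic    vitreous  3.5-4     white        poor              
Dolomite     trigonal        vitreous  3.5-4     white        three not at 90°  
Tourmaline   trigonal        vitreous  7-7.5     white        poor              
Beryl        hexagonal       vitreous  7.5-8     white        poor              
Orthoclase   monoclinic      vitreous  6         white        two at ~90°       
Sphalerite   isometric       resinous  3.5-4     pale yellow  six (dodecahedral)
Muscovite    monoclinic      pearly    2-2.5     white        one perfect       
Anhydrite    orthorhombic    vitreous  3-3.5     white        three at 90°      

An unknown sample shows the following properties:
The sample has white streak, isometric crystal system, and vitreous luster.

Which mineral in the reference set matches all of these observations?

Garnet

White streak excludes Galena, Hematite, Chromite, Ilmenite, Sphalerite.
Isometric crystal system — Garnet remains.
Vitreous luster — all remaining candidates fit.
Garnet is the sole remaining match.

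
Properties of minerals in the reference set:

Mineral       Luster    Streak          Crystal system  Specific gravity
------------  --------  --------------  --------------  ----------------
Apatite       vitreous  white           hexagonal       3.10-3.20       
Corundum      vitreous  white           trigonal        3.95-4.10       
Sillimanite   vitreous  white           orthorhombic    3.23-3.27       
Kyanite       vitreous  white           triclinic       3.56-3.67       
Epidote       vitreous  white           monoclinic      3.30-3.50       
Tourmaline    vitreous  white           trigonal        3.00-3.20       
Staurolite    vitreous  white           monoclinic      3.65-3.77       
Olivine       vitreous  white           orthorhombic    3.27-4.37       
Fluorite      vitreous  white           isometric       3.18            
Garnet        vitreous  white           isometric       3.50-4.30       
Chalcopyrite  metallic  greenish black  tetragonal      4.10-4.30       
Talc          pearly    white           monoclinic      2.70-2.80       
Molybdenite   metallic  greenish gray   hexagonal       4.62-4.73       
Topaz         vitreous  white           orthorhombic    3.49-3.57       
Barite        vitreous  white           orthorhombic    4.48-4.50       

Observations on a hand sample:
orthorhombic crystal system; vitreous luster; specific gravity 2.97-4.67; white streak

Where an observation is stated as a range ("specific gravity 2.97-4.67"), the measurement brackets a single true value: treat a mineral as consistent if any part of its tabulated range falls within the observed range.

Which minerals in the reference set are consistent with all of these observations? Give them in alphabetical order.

Barite, Olivine, Sillimanite, Topaz

Orthorhombic crystal system — leaves Sillimanite, Olivine, Topaz, Barite.
Vitreous luster — all remaining candidates fit.
Specific gravity 2.97-4.67 — consistent with all remaining minerals.
White streak — consistent with all remaining minerals.
Consistent with every observation: Barite, Olivine, Sillimanite, Topaz.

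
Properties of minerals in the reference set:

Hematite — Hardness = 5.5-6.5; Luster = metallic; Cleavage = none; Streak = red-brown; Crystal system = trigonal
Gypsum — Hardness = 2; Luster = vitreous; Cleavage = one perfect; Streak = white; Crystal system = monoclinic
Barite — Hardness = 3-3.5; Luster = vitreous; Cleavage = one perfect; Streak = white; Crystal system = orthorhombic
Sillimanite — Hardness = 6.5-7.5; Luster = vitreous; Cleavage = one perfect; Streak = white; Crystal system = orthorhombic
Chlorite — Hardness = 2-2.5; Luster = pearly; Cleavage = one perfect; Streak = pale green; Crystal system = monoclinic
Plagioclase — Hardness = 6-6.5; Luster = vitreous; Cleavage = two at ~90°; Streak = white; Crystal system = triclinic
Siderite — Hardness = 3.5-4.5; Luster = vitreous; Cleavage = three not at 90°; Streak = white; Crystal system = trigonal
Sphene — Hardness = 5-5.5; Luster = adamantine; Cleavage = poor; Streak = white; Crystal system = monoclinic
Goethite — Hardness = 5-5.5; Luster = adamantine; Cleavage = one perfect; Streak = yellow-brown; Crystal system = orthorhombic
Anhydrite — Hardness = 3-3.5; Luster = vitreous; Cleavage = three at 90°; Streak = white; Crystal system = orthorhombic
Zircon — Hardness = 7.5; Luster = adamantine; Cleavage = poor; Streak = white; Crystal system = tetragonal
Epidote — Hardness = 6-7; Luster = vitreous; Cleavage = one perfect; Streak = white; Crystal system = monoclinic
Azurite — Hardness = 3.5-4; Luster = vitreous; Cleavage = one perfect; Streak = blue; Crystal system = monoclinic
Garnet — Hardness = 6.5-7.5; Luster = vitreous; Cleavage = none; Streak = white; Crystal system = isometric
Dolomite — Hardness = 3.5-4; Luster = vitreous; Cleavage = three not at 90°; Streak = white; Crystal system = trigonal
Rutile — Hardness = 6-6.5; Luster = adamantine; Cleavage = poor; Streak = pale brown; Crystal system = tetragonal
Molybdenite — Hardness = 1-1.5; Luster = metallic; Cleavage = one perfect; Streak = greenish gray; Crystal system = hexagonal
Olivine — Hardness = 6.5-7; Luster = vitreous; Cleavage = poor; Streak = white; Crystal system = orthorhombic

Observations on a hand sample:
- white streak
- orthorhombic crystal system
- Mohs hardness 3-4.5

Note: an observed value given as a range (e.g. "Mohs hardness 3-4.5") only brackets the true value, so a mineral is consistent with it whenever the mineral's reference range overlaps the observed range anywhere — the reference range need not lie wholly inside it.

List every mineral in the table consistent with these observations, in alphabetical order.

White streak rules out Hematite, Chlorite, Goethite, Azurite, Rutile, Molybdenite.
Orthorhombic crystal system: leaves Barite, Sillimanite, Anhydrite, Olivine.
Mohs hardness 3-4.5 eliminates Sillimanite, Olivine.
Remaining candidates: Anhydrite, Barite.

Anhydrite, Barite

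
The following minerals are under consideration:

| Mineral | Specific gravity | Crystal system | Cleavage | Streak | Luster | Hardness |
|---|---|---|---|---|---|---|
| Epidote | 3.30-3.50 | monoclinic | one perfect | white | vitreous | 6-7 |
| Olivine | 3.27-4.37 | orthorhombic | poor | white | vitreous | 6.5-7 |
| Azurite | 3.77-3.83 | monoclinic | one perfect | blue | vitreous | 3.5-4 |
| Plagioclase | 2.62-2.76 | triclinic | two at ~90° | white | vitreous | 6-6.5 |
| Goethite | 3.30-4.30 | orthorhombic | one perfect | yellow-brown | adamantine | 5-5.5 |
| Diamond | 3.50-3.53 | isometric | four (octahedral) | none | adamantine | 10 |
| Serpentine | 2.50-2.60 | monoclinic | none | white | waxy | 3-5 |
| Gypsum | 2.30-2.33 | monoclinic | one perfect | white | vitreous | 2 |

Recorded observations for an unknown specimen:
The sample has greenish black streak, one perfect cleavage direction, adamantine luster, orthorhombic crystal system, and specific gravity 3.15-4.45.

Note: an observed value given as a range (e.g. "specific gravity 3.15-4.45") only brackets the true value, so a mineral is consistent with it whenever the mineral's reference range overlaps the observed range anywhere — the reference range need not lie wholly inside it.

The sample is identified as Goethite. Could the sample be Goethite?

Greenish black streak — Goethite has yellow-brown streak; which does not match.
One perfect cleavage direction — consistent with Goethite (cleavage one perfect).
Adamantine luster — consistent with Goethite (adamantine luster).
Orthorhombic crystal system — consistent with Goethite (orthorhombic system).
Specific gravity 3.15-4.45 — consistent with Goethite (SG 3.30-4.30).
Goethite is excluded by the streak.

Inconsistent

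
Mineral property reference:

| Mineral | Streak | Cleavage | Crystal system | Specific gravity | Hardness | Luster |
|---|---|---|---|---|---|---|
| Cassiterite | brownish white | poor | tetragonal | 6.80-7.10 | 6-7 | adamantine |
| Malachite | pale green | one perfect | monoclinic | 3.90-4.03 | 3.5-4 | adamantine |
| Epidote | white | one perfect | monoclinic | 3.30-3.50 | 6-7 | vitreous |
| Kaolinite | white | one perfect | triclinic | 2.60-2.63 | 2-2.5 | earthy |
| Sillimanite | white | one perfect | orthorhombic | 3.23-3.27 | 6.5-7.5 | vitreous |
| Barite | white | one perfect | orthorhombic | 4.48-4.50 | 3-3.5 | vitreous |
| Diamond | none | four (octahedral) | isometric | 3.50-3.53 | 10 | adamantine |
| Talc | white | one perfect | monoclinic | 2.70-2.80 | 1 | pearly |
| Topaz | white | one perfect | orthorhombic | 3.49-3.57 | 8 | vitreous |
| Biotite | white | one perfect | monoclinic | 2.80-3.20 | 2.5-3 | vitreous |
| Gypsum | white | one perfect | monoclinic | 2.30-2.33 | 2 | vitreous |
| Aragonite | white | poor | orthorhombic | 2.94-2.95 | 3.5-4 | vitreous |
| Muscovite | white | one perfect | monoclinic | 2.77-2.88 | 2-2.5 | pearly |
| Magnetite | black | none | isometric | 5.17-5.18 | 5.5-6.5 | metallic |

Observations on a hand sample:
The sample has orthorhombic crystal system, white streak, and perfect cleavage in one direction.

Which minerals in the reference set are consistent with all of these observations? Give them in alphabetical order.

Orthorhombic crystal system — narrows the field to Sillimanite, Barite, Topaz, Aragonite.
White streak — every remaining candidate is consistent.
Perfect cleavage in one direction eliminates Aragonite.
The minerals that satisfy all observations are Barite, Sillimanite, Topaz.

Barite, Sillimanite, Topaz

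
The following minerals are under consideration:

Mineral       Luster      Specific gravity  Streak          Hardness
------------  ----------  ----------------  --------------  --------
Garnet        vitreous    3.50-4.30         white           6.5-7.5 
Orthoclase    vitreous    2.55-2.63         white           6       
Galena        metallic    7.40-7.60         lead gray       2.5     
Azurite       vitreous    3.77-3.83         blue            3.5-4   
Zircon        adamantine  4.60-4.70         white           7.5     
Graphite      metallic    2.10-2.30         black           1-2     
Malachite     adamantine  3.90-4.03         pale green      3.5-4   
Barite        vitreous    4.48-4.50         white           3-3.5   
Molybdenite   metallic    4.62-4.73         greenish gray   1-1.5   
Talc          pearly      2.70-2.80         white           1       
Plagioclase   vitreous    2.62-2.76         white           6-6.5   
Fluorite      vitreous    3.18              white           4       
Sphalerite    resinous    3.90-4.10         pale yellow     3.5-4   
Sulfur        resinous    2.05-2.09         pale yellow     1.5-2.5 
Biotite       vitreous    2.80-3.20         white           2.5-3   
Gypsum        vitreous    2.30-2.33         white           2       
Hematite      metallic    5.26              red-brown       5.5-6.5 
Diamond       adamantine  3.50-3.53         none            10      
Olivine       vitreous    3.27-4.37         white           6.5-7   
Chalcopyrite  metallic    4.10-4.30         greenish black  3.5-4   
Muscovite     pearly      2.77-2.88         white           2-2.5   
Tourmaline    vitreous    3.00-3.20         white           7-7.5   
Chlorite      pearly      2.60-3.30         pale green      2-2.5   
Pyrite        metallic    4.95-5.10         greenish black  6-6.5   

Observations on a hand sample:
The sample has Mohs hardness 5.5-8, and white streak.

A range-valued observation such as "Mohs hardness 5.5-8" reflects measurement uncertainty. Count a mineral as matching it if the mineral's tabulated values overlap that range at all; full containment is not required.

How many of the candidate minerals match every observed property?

6

Mohs hardness 5.5-8 — only Garnet, Orthoclase, Zircon, Plagioclase, Hematite, Olivine, Tourmaline, Pyrite remain.
White streak excludes Hematite, Pyrite.
Remaining candidates: Garnet, Olivine, Orthoclase, Plagioclase, Tourmaline, Zircon.
That is 6 minerals.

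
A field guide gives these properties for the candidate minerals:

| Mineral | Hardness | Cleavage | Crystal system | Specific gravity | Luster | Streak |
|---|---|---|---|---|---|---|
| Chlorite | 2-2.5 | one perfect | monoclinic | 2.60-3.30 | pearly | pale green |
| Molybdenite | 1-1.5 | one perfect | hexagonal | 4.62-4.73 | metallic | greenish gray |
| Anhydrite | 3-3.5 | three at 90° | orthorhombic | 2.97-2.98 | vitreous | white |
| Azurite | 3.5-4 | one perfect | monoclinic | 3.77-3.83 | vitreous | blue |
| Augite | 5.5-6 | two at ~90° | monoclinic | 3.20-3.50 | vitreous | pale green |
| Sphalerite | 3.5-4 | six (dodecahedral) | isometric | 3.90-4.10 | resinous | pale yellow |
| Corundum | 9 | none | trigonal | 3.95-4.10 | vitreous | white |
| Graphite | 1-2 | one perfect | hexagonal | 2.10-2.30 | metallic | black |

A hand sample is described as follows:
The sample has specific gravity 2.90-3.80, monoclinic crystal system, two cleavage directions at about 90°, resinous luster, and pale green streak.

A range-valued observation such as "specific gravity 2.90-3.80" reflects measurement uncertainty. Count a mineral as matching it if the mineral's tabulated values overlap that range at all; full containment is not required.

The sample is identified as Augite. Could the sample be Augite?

Specific gravity 2.90-3.80 — fits Augite (SG 3.20-3.50).
Monoclinic crystal system — fits Augite (monoclinic system).
Two cleavage directions at about 90° — fits Augite (cleavage two at ~90°).
Resinous luster — Augite has vitreous luster; which does not match.
Pale green streak — fits Augite (pale green streak).
Luster alone is enough to reject Augite.

Inconsistent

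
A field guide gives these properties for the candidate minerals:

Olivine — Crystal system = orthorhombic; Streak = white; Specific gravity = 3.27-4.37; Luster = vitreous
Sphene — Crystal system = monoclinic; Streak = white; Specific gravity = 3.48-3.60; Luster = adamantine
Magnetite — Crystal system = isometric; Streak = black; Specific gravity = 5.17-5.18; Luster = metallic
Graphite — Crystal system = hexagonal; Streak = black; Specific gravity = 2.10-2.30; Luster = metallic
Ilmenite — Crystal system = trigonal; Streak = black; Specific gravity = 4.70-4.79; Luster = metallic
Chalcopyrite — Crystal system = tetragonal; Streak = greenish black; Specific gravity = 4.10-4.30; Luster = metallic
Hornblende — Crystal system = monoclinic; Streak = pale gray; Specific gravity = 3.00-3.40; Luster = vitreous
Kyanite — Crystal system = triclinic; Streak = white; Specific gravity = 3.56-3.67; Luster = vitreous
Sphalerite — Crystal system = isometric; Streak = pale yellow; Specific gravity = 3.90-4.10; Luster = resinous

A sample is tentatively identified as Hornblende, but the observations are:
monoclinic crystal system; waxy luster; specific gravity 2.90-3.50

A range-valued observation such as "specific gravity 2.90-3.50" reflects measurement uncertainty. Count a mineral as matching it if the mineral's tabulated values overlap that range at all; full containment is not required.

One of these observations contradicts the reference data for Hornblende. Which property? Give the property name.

Monoclinic crystal system: Hornblende has monoclinic system — matches.
Waxy luster: Hornblende has vitreous luster — does not match.
Specific gravity 2.90-3.50: Hornblende has SG 3.00-3.40 — matches.
Only the luster is inconsistent.

luster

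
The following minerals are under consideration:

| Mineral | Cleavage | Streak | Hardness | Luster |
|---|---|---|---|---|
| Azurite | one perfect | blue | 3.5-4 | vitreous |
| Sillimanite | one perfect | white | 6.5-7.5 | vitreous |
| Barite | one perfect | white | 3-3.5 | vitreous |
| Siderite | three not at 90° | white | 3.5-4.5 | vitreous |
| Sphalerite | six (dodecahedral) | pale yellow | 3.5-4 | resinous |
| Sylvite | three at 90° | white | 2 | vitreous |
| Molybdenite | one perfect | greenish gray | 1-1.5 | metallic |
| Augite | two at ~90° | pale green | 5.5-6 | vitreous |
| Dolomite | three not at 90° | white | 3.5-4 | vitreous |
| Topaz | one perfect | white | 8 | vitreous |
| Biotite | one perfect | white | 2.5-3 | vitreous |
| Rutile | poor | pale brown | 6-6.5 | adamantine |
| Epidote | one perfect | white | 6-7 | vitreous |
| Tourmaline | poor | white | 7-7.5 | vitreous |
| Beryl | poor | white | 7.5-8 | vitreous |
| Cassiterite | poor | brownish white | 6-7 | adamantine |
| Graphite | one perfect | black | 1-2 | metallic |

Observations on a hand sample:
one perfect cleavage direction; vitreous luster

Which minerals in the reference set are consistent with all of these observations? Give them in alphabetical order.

Azurite, Barite, Biotite, Epidote, Sillimanite, Topaz

One perfect cleavage direction — Azurite, Sillimanite, Barite, Molybdenite, Topaz, Biotite, Epidote, Graphite remain.
Vitreous luster is inconsistent with Molybdenite, Graphite.
Remaining candidates: Azurite, Barite, Biotite, Epidote, Sillimanite, Topaz.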